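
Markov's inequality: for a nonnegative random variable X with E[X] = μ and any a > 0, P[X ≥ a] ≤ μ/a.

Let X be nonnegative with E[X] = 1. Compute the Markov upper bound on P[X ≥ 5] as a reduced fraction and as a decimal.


μ = E[X] = 1, a = 5.
Markov: P[X ≥ 5] ≤ μ/a = (1)/5 = 1/5.
Numerically: ≈ 0.20000.
(Since a = 5 > μ = 1.00000, the bound 1/5 is < 1 and informative.)

P[X ≥ 5] ≤ 1/5 ≈ 0.20000.


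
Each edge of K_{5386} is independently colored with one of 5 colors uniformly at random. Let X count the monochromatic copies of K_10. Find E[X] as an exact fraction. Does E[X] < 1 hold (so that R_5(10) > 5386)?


E[X] = C(5386, 10) · 5^{1 − 45} = 5613966214234562222231428510561 · 5^{−44} = 5613966214234562222231428510561/5684341886080801486968994140625.
As a reduced fraction: E[X] = 5613966214234562222231428510561/5684341886080801486968994140625 ≈ 0.988.
Is E[X] < 1? YES.
Since E[X] < 1, there exists a 5-coloring of K_{5386} with no monochromatic K_10; hence R_5(10) > 5386.

E[X] = 5613966214234562222231428510561/5684341886080801486968994140625 ≈ 0.988; E[X] < 1, so R_5(10) > 5386.


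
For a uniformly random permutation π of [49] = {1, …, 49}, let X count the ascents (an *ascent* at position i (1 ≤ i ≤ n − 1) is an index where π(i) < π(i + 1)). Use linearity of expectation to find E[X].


Write X = Σ X_I over i = 1, …, 48, with X_I the indicator of one ascent.
There are 48 indicators.
For each fixed i, the pair (π(i), π(i+1)) is a uniformly random ordered pair of distinct values from {1, …, 49}; by symmetry P[π(i) < π(i+1)] = 1/2.
By linearity: E[X] = 48 · (1/2) = (49 − 1) · (1/2) = 24 ≈ 24.0000.

E[X] = 24 = 24.0000.


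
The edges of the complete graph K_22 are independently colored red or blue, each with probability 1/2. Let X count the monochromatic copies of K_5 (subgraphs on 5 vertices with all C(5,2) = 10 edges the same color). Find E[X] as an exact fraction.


Let X = Σ_S X_S over the C(22, 5) = 26334 subsets S of size 5, where X_S = 1 if the K_5 on S is monochromatic.
For a fixed S, the K_5 on S has C(5, 2) = 10 edges. P[all 10 edges red] = (1/2)^10, and likewise for blue, so P[monochromatic] = 2·(1/2)^10 = 2^{1 − 10} = 1/512.
Summing: E[X] = C(22, 5) · 2^{1 − 10} = 26334 · 1/512 = 13167/256.
Numerically: E[X] ≈ 51.43359.

E[X] = C(22,5)·2^(1−C(5,2)) = 13167/256 ≈ 51.43359.


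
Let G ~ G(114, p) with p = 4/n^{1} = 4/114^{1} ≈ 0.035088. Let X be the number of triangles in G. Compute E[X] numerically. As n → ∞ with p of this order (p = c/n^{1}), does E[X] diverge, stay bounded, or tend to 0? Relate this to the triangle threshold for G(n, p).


Number of potential triangles: C(114, 3) = 240464.
Each occurs with probability p³ ≈ (0.035088)³ ≈ 4.3198177e-05.
By linearity: E[X] = C(114, 3)·p³ ≈ 240464 · 4.3198177e-05 ≈ 10.38761.
Here α = 1, so p = 4/n is exactly at the triangle threshold p ~ 1/n. Asymptotically E[X] → c³/6 = 4³/6 = 32/3 ≈ 10.66667, a bounded constant. In this regime the triangle count is asymptotically Poisson(c³/6).

E[X] ≈ 10.38761; in regime p = Θ(1/n^{1}) E[X] stays bounded (at the triangle threshold p ~ 1/n).


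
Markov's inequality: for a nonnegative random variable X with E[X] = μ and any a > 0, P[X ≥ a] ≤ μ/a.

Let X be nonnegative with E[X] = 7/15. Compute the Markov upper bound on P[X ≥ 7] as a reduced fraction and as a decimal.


μ = E[X] = 7/15, a = 7.
Markov: P[X ≥ 7] ≤ μ/a = (7/15)/7 = 1/15.
Numerically: ≈ 0.067.
(Since a = 7 > μ = 0.467, the bound 1/15 is < 1 and informative.)

P[X ≥ 7] ≤ 1/15 ≈ 0.067.


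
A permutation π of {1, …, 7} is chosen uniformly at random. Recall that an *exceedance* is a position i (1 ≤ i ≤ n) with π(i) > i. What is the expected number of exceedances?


Write X = Σ_{i=1}^{7} X_i, where X_i = 1_{π(i) > i}.
For each fixed i, π(i) is uniform over {1, …, 7} (marginal of a uniform permutation), so P[π(i) > i] = (n − i)/n. Summing: Σ_{i=1}^{7} (n − i)/n = (0 + 1 + … + 6)/7 = 7(7 − 1)/(2·7) = (7 − 1)/2.
Hence E[X] = Σ_{i=1}^{7} (7 − i)/7 = 3 ≈ 3.00000.

E[X] = 3 = 3.00000.


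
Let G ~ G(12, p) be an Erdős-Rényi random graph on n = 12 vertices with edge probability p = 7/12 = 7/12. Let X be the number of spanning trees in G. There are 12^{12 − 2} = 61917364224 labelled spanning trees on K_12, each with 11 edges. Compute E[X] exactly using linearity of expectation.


K_12 has 12^{12 − 2} = 61917364224 labelled spanning trees.
For each such spanning tree H, let X_H = 1 if all 11 edges of H are present in G. Then P[X_H = 1] = p^{11} = (7/12)^{11} = 1977326743/743008370688.
By linearity of expectation: E[X] = Σ_H E[X_H] = 61917364224 · p^{11} = 61917364224 · 1977326743/743008370688 = 1977326743/12.
Numerically: E[X] ≈ 1.64777e+08.

E[X] = 61917364224 · (7/12)^{11} = 1977326743/12 ≈ 1.64777e+08.


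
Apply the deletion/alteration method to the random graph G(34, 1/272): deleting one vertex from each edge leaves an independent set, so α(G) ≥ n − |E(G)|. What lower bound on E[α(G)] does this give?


E[|E(G)|] = C(34, 2)·p = 561 · (1/272) = 33/16.
E[α(G)] ≥ n − E[|E(G)|] = 34 − 33/16 = 511/16.
Numerically: ≈ 31.9375.
(This is only a lower bound; the true E[α(G)] may be larger.)

E[α(G)] ≥ 511/16 ≈ 31.9375.


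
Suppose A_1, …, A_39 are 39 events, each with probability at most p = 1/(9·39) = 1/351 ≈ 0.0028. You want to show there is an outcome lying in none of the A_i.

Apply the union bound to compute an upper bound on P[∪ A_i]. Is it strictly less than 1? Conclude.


Union bound: P[∪_{i=1}^{39} A_i] ≤ Σ_i P[A_i] ≤ 39·p = 39·(1/351) = 1/9.
Numerically: 1/9 ≈ 0.1111.
Is 1/9 < 1? YES.
Since P[∪ A_i] ≤ 1/9 < 1, the complement has P[∩ A_i^c] ≥ 1 − 1/9 = 8/9 > 0, so some outcome avoids every A_i.

39·p = 1/9 ≈ 0.1111; existence CERTIFIED by the union bound.


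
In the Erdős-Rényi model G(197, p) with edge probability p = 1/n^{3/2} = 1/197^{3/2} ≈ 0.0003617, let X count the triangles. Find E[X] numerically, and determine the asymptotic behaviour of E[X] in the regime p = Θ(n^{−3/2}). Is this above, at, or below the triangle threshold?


Number of potential triangles: C(197, 3) = 1254890.
Each occurs with probability p³ ≈ (0.0003617)³ ≈ 4.730445e-11.
By linearity: E[X] = C(197, 3)·p³ ≈ 1254890 · 4.730445e-11 ≈ 0.0001.
Since α = 3/2 > 1, p = c/n^{3/2} = o(1/n) is below the triangle threshold p ~ 1/n. Asymptotically E[X] ~ (c³/6)·n^{3(1−α)} = (1³/6)·n^{-1.5} → 0, so by Markov's inequality G has no triangles w.h.p.

E[X] ≈ 0.0001; in regime p = Θ(1/n^{3/2}) E[X] tends to 0 (below the triangle threshold p ~ 1/n).


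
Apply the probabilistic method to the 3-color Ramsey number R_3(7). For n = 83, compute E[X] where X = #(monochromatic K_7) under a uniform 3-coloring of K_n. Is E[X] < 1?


E[X] = C(83, 7) · 3^{1 − 21} = 4151918628 · 3^{−20} = 4151918628/3486784401.
As a reduced fraction: E[X] = 153774764/129140163 ≈ 1.19076.
Is E[X] < 1? NO.
Since E[X] ≥ 1, the first-moment bound is inconclusive at n = 83; it does NOT by itself certify R_3(7) > 83.

E[X] = 153774764/129140163 ≈ 1.19076; E[X] ≥ 1; first-moment method inconclusive here.


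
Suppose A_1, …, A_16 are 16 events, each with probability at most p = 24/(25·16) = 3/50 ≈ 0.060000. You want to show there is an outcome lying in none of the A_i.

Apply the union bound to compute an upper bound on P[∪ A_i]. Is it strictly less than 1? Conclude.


Union bound: P[∪_{i=1}^{16} A_i] ≤ Σ_i P[A_i] ≤ 16·p = 16·(3/50) = 24/25.
Numerically: 24/25 ≈ 0.960000.
Is 24/25 < 1? YES.
Since P[∪ A_i] ≤ 24/25 < 1, the complement has P[∩ A_i^c] ≥ 1 − 24/25 = 1/25 > 0, so some outcome avoids every A_i.

16·p = 24/25 ≈ 0.960000; existence CERTIFIED by the union bound.


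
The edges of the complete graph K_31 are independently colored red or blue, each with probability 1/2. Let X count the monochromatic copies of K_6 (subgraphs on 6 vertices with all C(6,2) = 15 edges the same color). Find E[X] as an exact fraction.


Let X = Σ_S X_S over the C(31, 6) = 736281 subsets S of size 6, where X_S = 1 if the K_6 on S is monochromatic.
For a fixed S, the K_6 on S has C(6, 2) = 15 edges. P[all 15 edges red] = (1/2)^15, and likewise for blue, so P[monochromatic] = 2·(1/2)^15 = 2^{1 − 15} = 1/16384.
By linearity: E[X] = C(31, 6) · 2^{1 − 15} = 736281 · 1/16384 = 736281/16384.
Numerically: E[X] ≈ 44.939.

E[X] = C(31,6)·2^(1−C(6,2)) = 736281/16384 ≈ 44.939.


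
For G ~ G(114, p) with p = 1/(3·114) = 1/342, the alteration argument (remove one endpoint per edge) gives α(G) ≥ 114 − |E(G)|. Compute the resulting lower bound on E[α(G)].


E[|E(G)|] = C(114, 2)·p = 6441 · (1/342) = 113/6.
E[α(G)] ≥ n − E[|E(G)|] = 114 − 113/6 = 571/6.
Numerically: ≈ 95.1667.
(This is only a lower bound; the true E[α(G)] may be larger.)

E[α(G)] ≥ 571/6 ≈ 95.1667.


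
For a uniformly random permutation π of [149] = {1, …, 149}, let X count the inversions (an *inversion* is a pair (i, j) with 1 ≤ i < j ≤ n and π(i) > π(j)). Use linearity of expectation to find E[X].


Write X = Σ X_I over the C(149, 2) = 11026 pairs i < j, with X_I the indicator of one inversion.
There are 11026 indicators.
For each fixed pair i < j, the values π(i) and π(j) are two distinct elements of {1, …, 149} in uniformly random order; by symmetry P[π(i) > π(j)] = 1/2.
By linearity: E[X] = 11026 · (1/2) = C(149, 2) · (1/2) = 11026/2 = 5513 ≈ 5513.000.

E[X] = 5513 = 5513.000.


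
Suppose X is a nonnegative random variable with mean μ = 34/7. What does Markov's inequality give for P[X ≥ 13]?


μ = E[X] = 34/7, a = 13.
Markov: P[X ≥ 13] ≤ μ/a = (34/7)/13 = 34/91.
Numerically: ≈ 0.37363.
(Since a = 13 > μ = 4.85714, the bound 34/91 is < 1 and informative.)

P[X ≥ 13] ≤ 34/91 ≈ 0.37363.


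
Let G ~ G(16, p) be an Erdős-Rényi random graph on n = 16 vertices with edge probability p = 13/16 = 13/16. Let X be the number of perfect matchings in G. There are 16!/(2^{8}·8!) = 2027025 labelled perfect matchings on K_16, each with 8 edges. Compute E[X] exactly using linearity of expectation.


K_16 has 16!/(2^{8}·8!) = 2027025 labelled perfect matchings.
For each such perfect matching H, let X_H = 1 if all 8 edges of H are present in G. Then P[X_H = 1] = p^{8} = (13/16)^{8} = 815730721/4294967296.
By linearity of expectation: E[X] = Σ_H E[X_H] = 2027025 · p^{8} = 2027025 · 815730721/4294967296 = 1653506564735025/4294967296.
Numerically: E[X] ≈ 3.85e+05.

E[X] = 2027025 · (13/16)^{8} = 1653506564735025/4294967296 ≈ 3.85e+05.


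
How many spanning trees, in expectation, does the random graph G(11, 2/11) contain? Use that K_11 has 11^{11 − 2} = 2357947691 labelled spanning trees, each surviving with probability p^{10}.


K_11 has 11^{11 − 2} = 2357947691 labelled spanning trees.
For each such spanning tree H, let X_H = 1 if all 10 edges of H are present in G. Then P[X_H = 1] = p^{10} = (2/11)^{10} = 1024/25937424601.
By linearity of expectation: E[X] = Σ_H E[X_H] = 2357947691 · p^{10} = 2357947691 · 1024/25937424601 = 1024/11.
Numerically: E[X] ≈ 93.091.

E[X] = 2357947691 · (2/11)^{10} = 1024/11 ≈ 93.091.


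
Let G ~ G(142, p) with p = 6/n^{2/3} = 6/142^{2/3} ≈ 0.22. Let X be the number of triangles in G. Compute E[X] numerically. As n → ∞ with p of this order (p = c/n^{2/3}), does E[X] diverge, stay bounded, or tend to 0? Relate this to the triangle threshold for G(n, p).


Number of potential triangles: C(142, 3) = 467180.
Each occurs with probability p³ ≈ (0.22)³ ≈ 1.07122e-02.
By linearity: E[X] = C(142, 3)·p³ ≈ 467180 · 1.07122e-02 ≈ 5004.507.
Since α = 2/3 < 1, p = c/n^{2/3} ≫ 1/n is above the triangle threshold p ~ 1/n. Asymptotically E[X] ~ (c³/6)·n^{3(1−α)} = (6³/6)·n^{1} → ∞; triangles are abundant w.h.p.

E[X] ≈ 5004.507; in regime p = Θ(1/n^{2/3}) E[X] diverges (above the triangle threshold p ~ 1/n).


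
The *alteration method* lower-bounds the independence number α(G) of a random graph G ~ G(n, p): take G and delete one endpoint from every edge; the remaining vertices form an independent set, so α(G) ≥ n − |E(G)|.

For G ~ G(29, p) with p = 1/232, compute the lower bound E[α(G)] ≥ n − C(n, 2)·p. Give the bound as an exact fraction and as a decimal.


E[|E(G)|] = C(29, 2)·p = 406 · (1/232) = 7/4.
E[α(G)] ≥ n − E[|E(G)|] = 29 − 7/4 = 109/4.
Numerically: ≈ 27.2500.
(This is only a lower bound; the true E[α(G)] may be larger.)

E[α(G)] ≥ 109/4 ≈ 27.2500.


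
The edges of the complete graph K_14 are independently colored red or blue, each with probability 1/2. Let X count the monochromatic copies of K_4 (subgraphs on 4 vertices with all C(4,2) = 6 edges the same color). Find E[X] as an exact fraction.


Let X = Σ_S X_S over the C(14, 4) = 1001 subsets S of size 4, where X_S = 1 if the K_4 on S is monochromatic.
For a fixed S, the K_4 on S has C(4, 2) = 6 edges. P[all 6 edges red] = (1/2)^6, and likewise for blue, so P[monochromatic] = 2·(1/2)^6 = 2^{1 − 6} = 1/32.
By linearity: E[X] = C(14, 4) · 2^{1 − 6} = 1001 · 1/32 = 1001/32.
Numerically: E[X] ≈ 31.2812.

E[X] = C(14,4)·2^(1−C(4,2)) = 1001/32 ≈ 31.2812.


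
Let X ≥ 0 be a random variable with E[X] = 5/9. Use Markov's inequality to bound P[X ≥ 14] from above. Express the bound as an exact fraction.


μ = E[X] = 5/9, a = 14.
Markov: P[X ≥ 14] ≤ μ/a = (5/9)/14 = 5/126.
Numerically: ≈ 0.0397.
(Since a = 14 > μ = 0.5556, the bound 5/126 is < 1 and informative.)

P[X ≥ 14] ≤ 5/126 ≈ 0.0397.


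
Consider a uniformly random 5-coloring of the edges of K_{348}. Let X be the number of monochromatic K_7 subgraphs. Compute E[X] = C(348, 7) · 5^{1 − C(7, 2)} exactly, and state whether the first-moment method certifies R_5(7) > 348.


E[X] = C(348, 7) · 5^{1 − 21} = 115412286408552 · 5^{−20} = 115412286408552/95367431640625.
As a reduced fraction: E[X] = 115412286408552/95367431640625 ≈ 1.21019.
Is E[X] < 1? NO.
Since E[X] ≥ 1, the first-moment bound is inconclusive at n = 348; it does NOT by itself certify R_5(7) > 348.

E[X] = 115412286408552/95367431640625 ≈ 1.21019; E[X] ≥ 1; first-moment method inconclusive here.


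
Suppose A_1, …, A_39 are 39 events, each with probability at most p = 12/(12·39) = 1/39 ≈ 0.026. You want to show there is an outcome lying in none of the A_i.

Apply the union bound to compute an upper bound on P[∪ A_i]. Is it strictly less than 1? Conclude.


Union bound: P[∪_{i=1}^{39} A_i] ≤ Σ_i P[A_i] ≤ 39·p = 39·(1/39) = 1.
Numerically: 1 ≈ 1.000.
Is 1 < 1? NO.
Since the bound 1 is ≥ 1, the union bound is uninformative here; it does NOT by itself certify existence.

39·p = 1 ≈ 1.000; existence NOT certified by the union bound.


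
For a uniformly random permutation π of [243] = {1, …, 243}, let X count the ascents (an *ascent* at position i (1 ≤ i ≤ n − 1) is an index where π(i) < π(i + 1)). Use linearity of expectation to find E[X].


Write X = Σ X_I over i = 1, …, 242, with X_I the indicator of one ascent.
There are 242 indicators.
For each fixed i, the pair (π(i), π(i+1)) is a uniformly random ordered pair of distinct values from {1, …, 243}; by symmetry P[π(i) < π(i+1)] = 1/2.
By linearity: E[X] = 242 · (1/2) = (243 − 1) · (1/2) = 121 ≈ 121.0000.

E[X] = 121 = 121.0000.


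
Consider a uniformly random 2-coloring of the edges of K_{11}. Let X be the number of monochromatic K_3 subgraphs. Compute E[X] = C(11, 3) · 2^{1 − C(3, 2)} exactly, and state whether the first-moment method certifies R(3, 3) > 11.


E[X] = C(11, 3) · 2^{1 − 3} = 165 · 2^{−2} = 165/4.
As a reduced fraction: E[X] = 165/4 ≈ 41.2500.
Is E[X] < 1? NO.
Since E[X] ≥ 1, the first-moment bound is inconclusive at n = 11; it does NOT by itself certify R(3, 3) > 11.

E[X] = 165/4 ≈ 41.2500; E[X] ≥ 1; first-moment method inconclusive here.


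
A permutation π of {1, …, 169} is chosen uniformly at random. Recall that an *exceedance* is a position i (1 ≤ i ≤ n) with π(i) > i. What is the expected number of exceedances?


Write X = Σ_{i=1}^{169} X_i, where X_i = 1_{π(i) > i}.
For each fixed i, π(i) is uniform over {1, …, 169} (marginal of a uniform permutation), so P[π(i) > i] = (n − i)/n. Summing: Σ_{i=1}^{169} (n − i)/n = (0 + 1 + … + 168)/169 = 169(169 − 1)/(2·169) = (169 − 1)/2.
Hence E[X] = Σ_{i=1}^{169} (169 − i)/169 = 84 ≈ 84.000000.

E[X] = 84 = 84.000000.


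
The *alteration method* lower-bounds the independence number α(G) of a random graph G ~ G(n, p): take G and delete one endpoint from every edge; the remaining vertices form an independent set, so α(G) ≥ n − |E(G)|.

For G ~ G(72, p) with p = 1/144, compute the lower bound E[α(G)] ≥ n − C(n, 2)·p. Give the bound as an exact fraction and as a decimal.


E[|E(G)|] = C(72, 2)·p = 2556 · (1/144) = 71/4.
E[α(G)] ≥ n − E[|E(G)|] = 72 − 71/4 = 217/4.
Numerically: ≈ 54.250000.
(This is only a lower bound; the true E[α(G)] may be larger.)

E[α(G)] ≥ 217/4 ≈ 54.250000.


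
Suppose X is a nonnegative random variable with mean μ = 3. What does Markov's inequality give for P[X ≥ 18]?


μ = E[X] = 3, a = 18.
Markov: P[X ≥ 18] ≤ μ/a = (3)/18 = 1/6.
Numerically: ≈ 0.166667.
(Since a = 18 > μ = 3.000000, the bound 1/6 is < 1 and informative.)

P[X ≥ 18] ≤ 1/6 ≈ 0.166667.


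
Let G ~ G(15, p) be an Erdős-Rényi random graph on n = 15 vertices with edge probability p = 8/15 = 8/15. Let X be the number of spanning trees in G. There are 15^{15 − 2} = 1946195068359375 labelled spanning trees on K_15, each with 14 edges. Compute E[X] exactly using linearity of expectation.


K_15 has 15^{15 − 2} = 1946195068359375 labelled spanning trees.
For each such spanning tree H, let X_H = 1 if all 14 edges of H are present in G. Then P[X_H = 1] = p^{14} = (8/15)^{14} = 4398046511104/29192926025390625.
By linearity: E[X] = Σ_H E[X_H] = 1946195068359375 · p^{14} = 1946195068359375 · 4398046511104/29192926025390625 = 4398046511104/15.
Numerically: E[X] ≈ 2.932e+11.

E[X] = 1946195068359375 · (8/15)^{14} = 4398046511104/15 ≈ 2.932e+11.


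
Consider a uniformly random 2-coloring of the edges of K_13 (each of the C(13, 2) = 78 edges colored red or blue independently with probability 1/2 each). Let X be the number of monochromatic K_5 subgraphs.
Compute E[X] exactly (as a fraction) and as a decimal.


Let X = Σ_S X_S over the C(13, 5) = 1287 subsets S of size 5, where X_S = 1 if the K_5 on S is monochromatic.
For a fixed S, the K_5 on S has C(5, 2) = 10 edges. P[all 10 edges red] = (1/2)^10, and likewise for blue, so P[monochromatic] = 2·(1/2)^10 = 2^{1 − 10} = 1/512.
Summing: E[X] = C(13, 5) · 2^{1 − 10} = 1287 · 1/512 = 1287/512.
Numerically: E[X] ≈ 2.51367.

E[X] = C(13,5)·2^(1−C(5,2)) = 1287/512 ≈ 2.51367.


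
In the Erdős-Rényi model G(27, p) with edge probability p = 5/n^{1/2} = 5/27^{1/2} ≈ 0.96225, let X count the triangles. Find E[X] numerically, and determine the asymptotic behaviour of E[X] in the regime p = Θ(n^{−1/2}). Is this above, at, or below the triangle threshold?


Number of potential triangles: C(27, 3) = 2925.
Each occurs with probability p³ ≈ (0.96225)³ ≈ 8.9097264e-01.
By linearity: E[X] = C(27, 3)·p³ ≈ 2925 · 8.9097264e-01 ≈ 2606.09497.
Since α = 1/2 < 1, p = c/n^{1/2} ≫ 1/n is above the triangle threshold p ~ 1/n. Asymptotically E[X] ~ (c³/6)·n^{3(1−α)} = (5³/6)·n^{1.5} → ∞; triangles are abundant w.h.p.

E[X] ≈ 2606.09497; in regime p = Θ(1/n^{1/2}) E[X] diverges (above the triangle threshold p ~ 1/n).


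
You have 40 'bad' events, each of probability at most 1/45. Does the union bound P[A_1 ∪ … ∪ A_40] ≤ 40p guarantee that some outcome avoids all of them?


Union bound: P[∪_{i=1}^{40} A_i] ≤ Σ_i P[A_i] ≤ 40·p = 40·(1/45) = 8/9.
Numerically: 8/9 ≈ 0.8888889.
Is 8/9 < 1? YES.
Since P[∪ A_i] ≤ 8/9 < 1, the complement has P[∩ A_i^c] ≥ 1 − 8/9 = 1/9 > 0, so some outcome avoids every A_i.

40·p = 8/9 ≈ 0.8888889; existence CERTIFIED by the union bound.


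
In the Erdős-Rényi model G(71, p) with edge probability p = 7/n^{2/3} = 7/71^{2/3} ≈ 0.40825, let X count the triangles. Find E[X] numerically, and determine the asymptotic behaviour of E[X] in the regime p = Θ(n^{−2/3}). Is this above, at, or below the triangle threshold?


Number of potential triangles: C(71, 3) = 57155.
Each occurs with probability p³ ≈ (0.40825)³ ≈ 6.8042055e-02.
By linearity: E[X] = C(71, 3)·p³ ≈ 57155 · 6.8042055e-02 ≈ 3888.94366.
Since α = 2/3 < 1, p = c/n^{2/3} ≫ 1/n is above the triangle threshold p ~ 1/n. Asymptotically E[X] ~ (c³/6)·n^{3(1−α)} = (7³/6)·n^{1} → ∞; triangles are abundant w.h.p.

E[X] ≈ 3888.94366; in regime p = Θ(1/n^{2/3}) E[X] diverges (above the triangle threshold p ~ 1/n).


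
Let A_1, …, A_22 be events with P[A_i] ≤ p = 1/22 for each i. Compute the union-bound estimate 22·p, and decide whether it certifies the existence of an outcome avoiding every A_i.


Union bound: P[∪_{i=1}^{22} A_i] ≤ Σ_i P[A_i] ≤ 22·p = 22·(1/22) = 1.
Numerically: 1 ≈ 1.0000000.
Is 1 < 1? NO.
Since the bound 1 is ≥ 1, the union bound is uninformative here; it does NOT by itself certify existence.

22·p = 1 ≈ 1.0000000; existence NOT certified by the union bound.


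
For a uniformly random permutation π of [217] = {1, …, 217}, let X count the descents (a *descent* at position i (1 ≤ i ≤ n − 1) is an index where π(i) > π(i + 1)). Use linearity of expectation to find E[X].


Write X = Σ X_I over i = 1, …, 216, with X_I the indicator of one descent.
There are 216 indicators.
For each fixed i, the pair (π(i), π(i+1)) is a uniformly random ordered pair of distinct values from {1, …, 217}; by symmetry P[π(i) > π(i+1)] = 1/2.
By linearity: E[X] = 216 · (1/2) = (217 − 1) · (1/2) = 108 ≈ 108.0000.

E[X] = 108 = 108.0000.


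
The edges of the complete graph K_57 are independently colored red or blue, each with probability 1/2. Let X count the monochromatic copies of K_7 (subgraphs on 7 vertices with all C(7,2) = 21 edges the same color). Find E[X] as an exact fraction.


Let X = Σ_S X_S over the C(57, 7) = 264385836 subsets S of size 7, where X_S = 1 if the K_7 on S is monochromatic.
For a fixed S, the K_7 on S has C(7, 2) = 21 edges. P[all 21 edges red] = (1/2)^21, and likewise for blue, so P[monochromatic] = 2·(1/2)^21 = 2^{1 − 21} = 1/1048576.
Summing: E[X] = C(57, 7) · 2^{1 − 21} = 264385836 · 1/1048576 = 66096459/262144.
Numerically: E[X] ≈ 252.138.

E[X] = C(57,7)·2^(1−C(7,2)) = 66096459/262144 ≈ 252.138.


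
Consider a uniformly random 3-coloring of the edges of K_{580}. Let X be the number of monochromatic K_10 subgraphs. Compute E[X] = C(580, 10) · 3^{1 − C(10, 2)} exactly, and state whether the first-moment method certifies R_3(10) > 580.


E[X] = C(580, 10) · 3^{1 − 45} = 1098085496704252547920 · 3^{−44} = 1098085496704252547920/984770902183611232881.
As a reduced fraction: E[X] = 1098085496704252547920/984770902183611232881 ≈ 1.1150670.
Is E[X] < 1? NO.
Since E[X] ≥ 1, the first-moment bound is inconclusive at n = 580; it does NOT by itself certify R_3(10) > 580.

E[X] = 1098085496704252547920/984770902183611232881 ≈ 1.1150670; E[X] ≥ 1; first-moment method inconclusive here.


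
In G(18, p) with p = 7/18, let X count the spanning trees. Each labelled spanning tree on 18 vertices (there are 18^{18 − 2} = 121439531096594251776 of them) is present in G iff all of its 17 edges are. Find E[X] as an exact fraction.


K_18 has 18^{18 − 2} = 121439531096594251776 labelled spanning trees.
For each such spanning tree H, let X_H = 1 if all 17 edges of H are present in G. Then P[X_H = 1] = p^{17} = (7/18)^{17} = 232630513987207/2185911559738696531968.
By linearity: E[X] = Σ_H E[X_H] = 121439531096594251776 · p^{17} = 121439531096594251776 · 232630513987207/2185911559738696531968 = 232630513987207/18.
Numerically: E[X] ≈ 1.29e+13.

E[X] = 121439531096594251776 · (7/18)^{17} = 232630513987207/18 ≈ 1.29e+13.


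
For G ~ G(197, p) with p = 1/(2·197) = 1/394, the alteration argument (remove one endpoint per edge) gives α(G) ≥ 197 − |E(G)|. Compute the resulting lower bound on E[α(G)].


E[|E(G)|] = C(197, 2)·p = 19306 · (1/394) = 49.
E[α(G)] ≥ n − E[|E(G)|] = 197 − 49 = 148.
Numerically: ≈ 148.0000.
(This is only a lower bound; the true E[α(G)] may be larger.)

E[α(G)] ≥ 148 ≈ 148.0000.


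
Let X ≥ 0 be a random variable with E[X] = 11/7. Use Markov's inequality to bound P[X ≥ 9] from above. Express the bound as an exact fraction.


μ = E[X] = 11/7, a = 9.
Markov: P[X ≥ 9] ≤ μ/a = (11/7)/9 = 11/63.
Numerically: ≈ 0.1746.
(Since a = 9 > μ = 1.5714, the bound 11/63 is < 1 and informative.)

P[X ≥ 9] ≤ 11/63 ≈ 0.1746.


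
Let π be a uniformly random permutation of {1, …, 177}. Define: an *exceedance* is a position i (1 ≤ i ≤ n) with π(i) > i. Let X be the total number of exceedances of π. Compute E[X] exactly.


Write X = Σ_{i=1}^{177} X_i, where X_i = 1_{π(i) > i}.
For each fixed i, π(i) is uniform over {1, …, 177} (marginal of a uniform permutation), so P[π(i) > i] = (n − i)/n. Summing: Σ_{i=1}^{177} (n − i)/n = (0 + 1 + … + 176)/177 = 177(177 − 1)/(2·177) = (177 − 1)/2.
Hence E[X] = Σ_{i=1}^{177} (177 − i)/177 = 88 ≈ 88.000.

E[X] = 88 = 88.000.


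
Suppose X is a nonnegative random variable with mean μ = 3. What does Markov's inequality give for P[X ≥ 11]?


μ = E[X] = 3, a = 11.
Markov: P[X ≥ 11] ≤ μ/a = (3)/11 = 3/11.
Numerically: ≈ 0.272727.
(Since a = 11 > μ = 3.000000, the bound 3/11 is < 1 and informative.)

P[X ≥ 11] ≤ 3/11 ≈ 0.272727.


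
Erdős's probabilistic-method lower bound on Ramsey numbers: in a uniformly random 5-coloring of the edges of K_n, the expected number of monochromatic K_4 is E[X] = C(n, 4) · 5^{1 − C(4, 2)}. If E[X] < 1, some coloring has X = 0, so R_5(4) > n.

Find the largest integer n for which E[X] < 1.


We need C(n, 4) · 5^{1 − 6} < 1, i.e. C(n, 4) < 5^{6 − 1} = 3125.
Check values of n near the boundary:
  n = 14: C(14, 4) = 1001; 1001 < 3125? YES
  n = 15: C(15, 4) = 1365; 1365 < 3125? YES
  n = 16: C(16, 4) = 1820; 1820 < 3125? YES
  n = 17: C(17, 4) = 2380; 2380 < 3125? YES
  n = 18: C(18, 4) = 3060; 3060 < 3125? YES
  n = 19: C(19, 4) = 3876; 3876 < 3125? NO
The largest n with C(n, 4) < 3125 is n = 18 (where E[X] = 612/625 ≈ 0.9792). Hence R_5(4) > 18, i.e. R_5(4) ≥ 19.

Largest n = 18; hence R_5(4) > 18.


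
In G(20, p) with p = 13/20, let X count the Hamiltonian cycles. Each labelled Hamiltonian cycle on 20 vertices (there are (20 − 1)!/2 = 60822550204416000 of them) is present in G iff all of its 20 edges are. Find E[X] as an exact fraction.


K_20 has (20 − 1)!/2 = 60822550204416000 labelled Hamiltonian cycles.
For each such Hamiltonian cycle H, let X_H = 1 if all 20 edges of H are present in G. Then P[X_H = 1] = p^{20} = (13/20)^{20} = 19004963774880799438801/104857600000000000000000000.
By linearity of expectation: E[X] = Σ_H E[X_H] = 60822550204416000 · p^{20} = 60822550204416000 · 19004963774880799438801/104857600000000000000000000 = 282209561360057334695429506990221/25600000000000000000.
Numerically: E[X] ≈ 1.1e+13.

E[X] = 60822550204416000 · (13/20)^{20} = 282209561360057334695429506990221/25600000000000000000 ≈ 1.1e+13.


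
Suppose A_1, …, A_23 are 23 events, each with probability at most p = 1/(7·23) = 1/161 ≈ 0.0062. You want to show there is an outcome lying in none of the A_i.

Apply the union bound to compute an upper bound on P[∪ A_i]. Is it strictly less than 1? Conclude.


Union bound: P[∪_{i=1}^{23} A_i] ≤ Σ_i P[A_i] ≤ 23·p = 23·(1/161) = 1/7.
Numerically: 1/7 ≈ 0.1429.
Is 1/7 < 1? YES.
Since P[∪ A_i] ≤ 1/7 < 1, the complement has P[∩ A_i^c] ≥ 1 − 1/7 = 6/7 > 0, so some outcome avoids every A_i.

23·p = 1/7 ≈ 0.1429; existence CERTIFIED by the union bound.


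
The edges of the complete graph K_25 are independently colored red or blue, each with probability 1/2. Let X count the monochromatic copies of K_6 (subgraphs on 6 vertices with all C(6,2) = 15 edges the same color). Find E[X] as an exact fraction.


Let X = Σ_S X_S over the C(25, 6) = 177100 subsets S of size 6, where X_S = 1 if the K_6 on S is monochromatic.
For a fixed S, the K_6 on S has C(6, 2) = 15 edges. P[all 15 edges red] = (1/2)^15, and likewise for blue, so P[monochromatic] = 2·(1/2)^15 = 2^{1 − 15} = 1/16384.
By linearity of expectation: E[X] = C(25, 6) · 2^{1 − 15} = 177100 · 1/16384 = 44275/4096.
Numerically: E[X] ≈ 10.809.

E[X] = C(25,6)·2^(1−C(6,2)) = 44275/4096 ≈ 10.809.


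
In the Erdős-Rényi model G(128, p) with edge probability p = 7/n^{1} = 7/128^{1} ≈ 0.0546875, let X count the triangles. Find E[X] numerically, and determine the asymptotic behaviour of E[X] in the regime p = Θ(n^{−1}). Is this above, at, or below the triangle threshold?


Number of potential triangles: C(128, 3) = 341376.
Each occurs with probability p³ ≈ (0.0546875)³ ≈ 1.63555145e-04.
By linearity: E[X] = C(128, 3)·p³ ≈ 341376 · 1.63555145e-04 ≈ 55.833801.
Here α = 1, so p = 7/n is exactly at the triangle threshold p ~ 1/n. Asymptotically E[X] → c³/6 = 7³/6 = 343/6 ≈ 57.166667, a bounded constant. In this regime the triangle count is asymptotically Poisson(c³/6).

E[X] ≈ 55.833801; in regime p = Θ(1/n^{1}) E[X] stays bounded (at the triangle threshold p ~ 1/n).


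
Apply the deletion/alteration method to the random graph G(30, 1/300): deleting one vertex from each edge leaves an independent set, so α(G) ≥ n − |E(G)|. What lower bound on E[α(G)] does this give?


E[|E(G)|] = C(30, 2)·p = 435 · (1/300) = 29/20.
E[α(G)] ≥ n − E[|E(G)|] = 30 − 29/20 = 571/20.
Numerically: ≈ 28.5500.
(This is only a lower bound; the true E[α(G)] may be larger.)

E[α(G)] ≥ 571/20 ≈ 28.5500.


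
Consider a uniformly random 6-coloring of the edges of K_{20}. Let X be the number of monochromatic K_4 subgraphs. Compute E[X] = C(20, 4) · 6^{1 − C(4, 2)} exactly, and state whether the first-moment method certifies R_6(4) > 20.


E[X] = C(20, 4) · 6^{1 − 6} = 4845 · 6^{−5} = 4845/7776.
As a reduced fraction: E[X] = 1615/2592 ≈ 0.6230710.
Is E[X] < 1? YES.
Since E[X] < 1, there exists a 6-coloring of K_{20} with no monochromatic K_4; hence R_6(4) > 20.

E[X] = 1615/2592 ≈ 0.6230710; E[X] < 1, so R_6(4) > 20.


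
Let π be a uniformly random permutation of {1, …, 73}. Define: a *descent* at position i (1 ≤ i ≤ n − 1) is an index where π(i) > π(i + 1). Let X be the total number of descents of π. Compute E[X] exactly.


Write X = Σ X_I over i = 1, …, 72, with X_I the indicator of one descent.
There are 72 indicators.
For each fixed i, the pair (π(i), π(i+1)) is a uniformly random ordered pair of distinct values from {1, …, 73}; by symmetry P[π(i) > π(i+1)] = 1/2.
By linearity: E[X] = 72 · (1/2) = (73 − 1) · (1/2) = 36 ≈ 36.000.

E[X] = 36 = 36.000.


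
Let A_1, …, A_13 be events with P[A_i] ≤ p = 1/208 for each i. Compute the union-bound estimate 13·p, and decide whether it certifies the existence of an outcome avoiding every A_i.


Union bound: P[∪_{i=1}^{13} A_i] ≤ Σ_i P[A_i] ≤ 13·p = 13·(1/208) = 1/16.
Numerically: 1/16 ≈ 0.062.
Is 1/16 < 1? YES.
Since P[∪ A_i] ≤ 1/16 < 1, the complement has P[∩ A_i^c] ≥ 1 − 1/16 = 15/16 > 0, so some outcome avoids every A_i.

13·p = 1/16 ≈ 0.062; existence CERTIFIED by the union bound.


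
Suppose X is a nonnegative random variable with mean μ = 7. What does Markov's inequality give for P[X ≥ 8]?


μ = E[X] = 7, a = 8.
Markov: P[X ≥ 8] ≤ μ/a = (7)/8 = 7/8.
Numerically: ≈ 0.8750.
(Since a = 8 > μ = 7.0000, the bound 7/8 is < 1 and informative.)

P[X ≥ 8] ≤ 7/8 ≈ 0.8750.


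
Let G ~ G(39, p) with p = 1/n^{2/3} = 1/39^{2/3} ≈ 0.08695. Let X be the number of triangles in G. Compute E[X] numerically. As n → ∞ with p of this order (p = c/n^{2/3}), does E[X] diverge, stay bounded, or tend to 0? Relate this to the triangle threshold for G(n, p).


Number of potential triangles: C(39, 3) = 9139.
Each occurs with probability p³ ≈ (0.08695)³ ≈ 6.574622e-04.
By linearity: E[X] = C(39, 3)·p³ ≈ 9139 · 6.574622e-04 ≈ 6.0085.
Since α = 2/3 < 1, p = c/n^{2/3} ≫ 1/n is above the triangle threshold p ~ 1/n. Asymptotically E[X] ~ (c³/6)·n^{3(1−α)} = (1³/6)·n^{1} → ∞; triangles are abundant w.h.p.

E[X] ≈ 6.0085; in regime p = Θ(1/n^{2/3}) E[X] diverges (above the triangle threshold p ~ 1/n).


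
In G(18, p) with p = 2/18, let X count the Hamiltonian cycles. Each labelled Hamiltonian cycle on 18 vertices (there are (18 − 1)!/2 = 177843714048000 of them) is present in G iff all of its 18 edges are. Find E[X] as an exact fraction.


K_18 has (18 − 1)!/2 = 177843714048000 labelled Hamiltonian cycles.
For each such Hamiltonian cycle H, let X_H = 1 if all 18 edges of H are present in G. Then P[X_H = 1] = p^{18} = (1/9)^{18} = 1/150094635296999121.
By linearity of expectation: E[X] = Σ_H E[X_H] = 177843714048000 · p^{18} = 177843714048000 · 1/150094635296999121 = 243955712000/205891132094649.
Numerically: E[X] ≈ 0.00118488.

E[X] = 177843714048000 · (1/9)^{18} = 243955712000/205891132094649 ≈ 0.00118488.


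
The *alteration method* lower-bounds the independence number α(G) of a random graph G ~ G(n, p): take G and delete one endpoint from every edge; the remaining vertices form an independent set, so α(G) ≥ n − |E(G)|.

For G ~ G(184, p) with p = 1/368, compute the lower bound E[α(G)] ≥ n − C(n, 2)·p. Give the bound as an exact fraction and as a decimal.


E[|E(G)|] = C(184, 2)·p = 16836 · (1/368) = 183/4.
E[α(G)] ≥ n − E[|E(G)|] = 184 − 183/4 = 553/4.
Numerically: ≈ 138.25000.
(This is only a lower bound; the true E[α(G)] may be larger.)

E[α(G)] ≥ 553/4 ≈ 138.25000.


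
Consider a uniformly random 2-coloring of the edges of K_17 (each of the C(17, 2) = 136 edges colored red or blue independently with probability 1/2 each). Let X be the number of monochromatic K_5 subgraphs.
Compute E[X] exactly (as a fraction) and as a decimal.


Let X = Σ_S X_S over the C(17, 5) = 6188 subsets S of size 5, where X_S = 1 if the K_5 on S is monochromatic.
For a fixed S, the K_5 on S has C(5, 2) = 10 edges. P[all 10 edges red] = (1/2)^10, and likewise for blue, so P[monochromatic] = 2·(1/2)^10 = 2^{1 − 10} = 1/512.
By linearity: E[X] = C(17, 5) · 2^{1 − 10} = 6188 · 1/512 = 1547/128.
Numerically: E[X] ≈ 12.0859.

E[X] = C(17,5)·2^(1−C(5,2)) = 1547/128 ≈ 12.0859.


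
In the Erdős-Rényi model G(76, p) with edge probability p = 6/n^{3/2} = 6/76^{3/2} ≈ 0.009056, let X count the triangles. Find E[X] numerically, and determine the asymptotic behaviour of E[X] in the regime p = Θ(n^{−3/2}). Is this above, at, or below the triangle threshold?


Number of potential triangles: C(76, 3) = 70300.
Each occurs with probability p³ ≈ (0.009056)³ ≈ 7.426644e-07.
By linearity: E[X] = C(76, 3)·p³ ≈ 70300 · 7.426644e-07 ≈ 0.0522.
Since α = 3/2 > 1, p = c/n^{3/2} = o(1/n) is below the triangle threshold p ~ 1/n. Asymptotically E[X] ~ (c³/6)·n^{3(1−α)} = (6³/6)·n^{-1.5} → 0, so by Markov's inequality G has no triangles w.h.p.

E[X] ≈ 0.0522; in regime p = Θ(1/n^{3/2}) E[X] tends to 0 (below the triangle threshold p ~ 1/n).


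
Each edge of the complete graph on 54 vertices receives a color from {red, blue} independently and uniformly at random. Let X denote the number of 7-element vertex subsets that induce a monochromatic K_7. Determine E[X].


Let X = Σ_S X_S over the C(54, 7) = 177100560 subsets S of size 7, where X_S = 1 if the K_7 on S is monochromatic.
For a fixed S, the K_7 on S has C(7, 2) = 21 edges. P[all 21 edges red] = (1/2)^21, and likewise for blue, so P[monochromatic] = 2·(1/2)^21 = 2^{1 − 21} = 1/1048576.
By linearity of expectation: E[X] = C(54, 7) · 2^{1 − 21} = 177100560 · 1/1048576 = 11068785/65536.
Numerically: E[X] ≈ 168.8963.

E[X] = C(54,7)·2^(1−C(7,2)) = 11068785/65536 ≈ 168.8963.


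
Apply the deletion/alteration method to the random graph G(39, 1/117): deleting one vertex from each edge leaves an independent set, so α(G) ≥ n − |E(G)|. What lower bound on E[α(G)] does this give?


E[|E(G)|] = C(39, 2)·p = 741 · (1/117) = 19/3.
E[α(G)] ≥ n − E[|E(G)|] = 39 − 19/3 = 98/3.
Numerically: ≈ 32.667.
(This is only a lower bound; the true E[α(G)] may be larger.)

E[α(G)] ≥ 98/3 ≈ 32.667.


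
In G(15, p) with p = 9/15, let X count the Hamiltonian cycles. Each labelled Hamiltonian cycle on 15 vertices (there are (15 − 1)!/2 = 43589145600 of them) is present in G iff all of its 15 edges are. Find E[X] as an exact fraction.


K_15 has (15 − 1)!/2 = 43589145600 labelled Hamiltonian cycles.
For each such Hamiltonian cycle H, let X_H = 1 if all 15 edges of H are present in G. Then P[X_H = 1] = p^{15} = (3/5)^{15} = 14348907/30517578125.
By linearity of expectation: E[X] = Σ_H E[X_H] = 43589145600 · p^{15} = 43589145600 · 14348907/30517578125 = 25018263856954368/1220703125.
Numerically: E[X] ≈ 2.05e+07.

E[X] = 43589145600 · (3/5)^{15} = 25018263856954368/1220703125 ≈ 2.05e+07.


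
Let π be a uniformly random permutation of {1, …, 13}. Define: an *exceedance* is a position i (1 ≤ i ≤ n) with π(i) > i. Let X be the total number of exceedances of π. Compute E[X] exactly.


Write X = Σ_{i=1}^{13} X_i, where X_i = 1_{π(i) > i}.
For each fixed i, π(i) is uniform over {1, …, 13} (marginal of a uniform permutation), so P[π(i) > i] = (n − i)/n. Summing: Σ_{i=1}^{13} (n − i)/n = (0 + 1 + … + 12)/13 = 13(13 − 1)/(2·13) = (13 − 1)/2.
Hence E[X] = Σ_{i=1}^{13} (13 − i)/13 = 6 ≈ 6.000000.

E[X] = 6 = 6.000000.


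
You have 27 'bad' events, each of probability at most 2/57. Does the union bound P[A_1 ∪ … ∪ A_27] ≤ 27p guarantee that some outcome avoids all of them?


Union bound: P[∪_{i=1}^{27} A_i] ≤ Σ_i P[A_i] ≤ 27·p = 27·(2/57) = 18/19.
Numerically: 18/19 ≈ 0.947368.
Is 18/19 < 1? YES.
Since P[∪ A_i] ≤ 18/19 < 1, the complement has P[∩ A_i^c] ≥ 1 − 18/19 = 1/19 > 0, so some outcome avoids every A_i.

27·p = 18/19 ≈ 0.947368; existence CERTIFIED by the union bound.


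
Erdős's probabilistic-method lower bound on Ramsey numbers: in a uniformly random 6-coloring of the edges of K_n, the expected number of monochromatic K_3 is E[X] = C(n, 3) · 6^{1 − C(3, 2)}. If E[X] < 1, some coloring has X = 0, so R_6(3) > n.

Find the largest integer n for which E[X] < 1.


We need C(n, 3) · 6^{1 − 3} < 1, i.e. C(n, 3) < 6^{3 − 1} = 36.
Check values of n near the boundary:
  n = 4: C(4, 3) = 4; 4 < 36? YES
  n = 5: C(5, 3) = 10; 10 < 36? YES
  n = 6: C(6, 3) = 20; 20 < 36? YES
  n = 7: C(7, 3) = 35; 35 < 36? YES
  n = 8: C(8, 3) = 56; 56 < 36? NO
  n = 9: C(9, 3) = 84; 84 < 36? NO
  n = 10: C(10, 3) = 120; 120 < 36? NO
The largest n with C(n, 3) < 36 is n = 7 (where E[X] = 35/36 ≈ 0.972222). Hence R_6(3) > 7, i.e. R_6(3) ≥ 8.

Largest n = 7; hence R_6(3) > 7.


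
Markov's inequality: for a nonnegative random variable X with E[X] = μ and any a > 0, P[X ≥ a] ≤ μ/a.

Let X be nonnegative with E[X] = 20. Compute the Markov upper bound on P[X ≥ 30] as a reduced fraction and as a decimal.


μ = E[X] = 20, a = 30.
Markov: P[X ≥ 30] ≤ μ/a = (20)/30 = 2/3.
Numerically: ≈ 0.66667.
(Since a = 30 > μ = 20.00000, the bound 2/3 is < 1 and informative.)

P[X ≥ 30] ≤ 2/3 ≈ 0.66667.


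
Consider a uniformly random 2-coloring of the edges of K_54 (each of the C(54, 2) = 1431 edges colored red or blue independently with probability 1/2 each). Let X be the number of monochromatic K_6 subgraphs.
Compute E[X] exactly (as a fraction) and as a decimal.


Let X = Σ_S X_S over the C(54, 6) = 25827165 subsets S of size 6, where X_S = 1 if the K_6 on S is monochromatic.
For a fixed S, the K_6 on S has C(6, 2) = 15 edges. P[all 15 edges red] = (1/2)^15, and likewise for blue, so P[monochromatic] = 2·(1/2)^15 = 2^{1 − 15} = 1/16384.
By linearity: E[X] = C(54, 6) · 2^{1 − 15} = 25827165 · 1/16384 = 25827165/16384.
Numerically: E[X] ≈ 1576.365051.

E[X] = C(54,6)·2^(1−C(6,2)) = 25827165/16384 ≈ 1576.365051.
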